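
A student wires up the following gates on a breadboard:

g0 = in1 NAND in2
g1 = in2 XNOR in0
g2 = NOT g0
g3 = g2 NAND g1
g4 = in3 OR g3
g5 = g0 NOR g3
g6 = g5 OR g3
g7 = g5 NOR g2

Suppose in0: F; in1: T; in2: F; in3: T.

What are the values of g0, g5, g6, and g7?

g0 = T  g5 = F  g6 = T  g7 = T

g0 = in1 NAND in2 = T NAND F = T
g1 = in2 XNOR in0 = F XNOR F = T
g2 = NOT g0 = NOT T = F
g3 = g2 NAND g1 = F NAND T = T
g5 = g0 NOR g3 = T NOR T = F
g6 = g5 OR g3 = F OR T = T
g7 = g5 NOR g2 = F NOR F = T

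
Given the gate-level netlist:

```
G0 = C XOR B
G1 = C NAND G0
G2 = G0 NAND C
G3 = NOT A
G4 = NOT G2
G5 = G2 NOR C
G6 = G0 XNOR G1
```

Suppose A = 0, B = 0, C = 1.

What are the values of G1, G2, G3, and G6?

G1 = 0, G2 = 0, G3 = 1, G6 = 0

G0 = C XOR B = 1 XOR 0 = 1
G1 = C NAND G0 = 1 NAND 1 = 0
G2 = G0 NAND C = 1 NAND 1 = 0
G3 = NOT A = NOT 0 = 1
G6 = G0 XNOR G1 = 1 XNOR 0 = 0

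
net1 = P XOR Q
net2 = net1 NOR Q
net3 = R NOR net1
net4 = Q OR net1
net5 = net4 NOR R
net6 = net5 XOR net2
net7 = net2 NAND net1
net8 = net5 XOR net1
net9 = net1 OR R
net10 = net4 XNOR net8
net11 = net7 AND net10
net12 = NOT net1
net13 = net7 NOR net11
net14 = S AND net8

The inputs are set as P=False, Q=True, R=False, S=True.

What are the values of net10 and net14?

net1 = P XOR Q = False XOR True = True
net4 = Q OR net1 = True OR True = True
net5 = net4 NOR R = True NOR False = False
net8 = net5 XOR net1 = False XOR True = True
net10 = net4 XNOR net8 = True XNOR True = True
net14 = S AND net8 = True AND True = True

net10 = True, net14 = True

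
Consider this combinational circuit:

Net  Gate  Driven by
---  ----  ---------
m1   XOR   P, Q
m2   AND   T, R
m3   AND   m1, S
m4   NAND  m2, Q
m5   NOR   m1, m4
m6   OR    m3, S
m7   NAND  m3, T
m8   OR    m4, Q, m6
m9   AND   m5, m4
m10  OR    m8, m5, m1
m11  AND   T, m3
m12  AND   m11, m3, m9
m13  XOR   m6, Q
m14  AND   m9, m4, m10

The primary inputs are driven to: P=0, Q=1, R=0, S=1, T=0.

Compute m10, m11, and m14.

m10 = 1, m11 = 0, m14 = 0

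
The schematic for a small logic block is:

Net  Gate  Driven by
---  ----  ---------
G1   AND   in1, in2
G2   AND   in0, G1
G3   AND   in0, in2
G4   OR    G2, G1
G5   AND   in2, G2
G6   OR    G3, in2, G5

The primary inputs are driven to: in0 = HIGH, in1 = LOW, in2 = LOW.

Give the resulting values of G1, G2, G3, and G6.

G1 = in1 AND in2 = LOW AND LOW = LOW
G2 = in0 AND G1 = HIGH AND LOW = LOW
G3 = in0 AND in2 = HIGH AND LOW = LOW
G5 = in2 AND G2 = LOW AND LOW = LOW
G6 = G3 OR in2 OR G5 = LOW OR LOW OR LOW = LOW

G1 = LOW, G2 = LOW, G3 = LOW, G6 = LOW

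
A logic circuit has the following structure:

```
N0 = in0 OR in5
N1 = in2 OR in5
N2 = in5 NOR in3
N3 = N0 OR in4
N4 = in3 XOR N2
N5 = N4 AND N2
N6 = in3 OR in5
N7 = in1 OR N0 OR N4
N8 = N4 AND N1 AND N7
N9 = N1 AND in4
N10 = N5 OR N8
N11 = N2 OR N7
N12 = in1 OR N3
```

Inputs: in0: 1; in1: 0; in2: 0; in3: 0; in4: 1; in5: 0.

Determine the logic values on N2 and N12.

N2 = 1; N12 = 1

N0 = in0 OR in5 = 1 OR 0 = 1
N2 = in5 NOR in3 = 0 NOR 0 = 1
N3 = N0 OR in4 = 1 OR 1 = 1
N12 = in1 OR N3 = 0 OR 1 = 1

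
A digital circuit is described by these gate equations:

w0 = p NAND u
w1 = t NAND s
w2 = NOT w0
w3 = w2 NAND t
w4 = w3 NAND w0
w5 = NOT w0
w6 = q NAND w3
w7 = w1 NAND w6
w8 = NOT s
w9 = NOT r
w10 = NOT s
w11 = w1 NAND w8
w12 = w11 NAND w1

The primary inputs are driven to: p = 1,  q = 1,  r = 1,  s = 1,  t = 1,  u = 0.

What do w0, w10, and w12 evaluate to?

w0 = p NAND u = 1 NAND 0 = 1
w1 = t NAND s = 1 NAND 1 = 0
w8 = NOT s = NOT 1 = 0
w10 = NOT s = NOT 1 = 0
w11 = w1 NAND w8 = 0 NAND 0 = 1
w12 = w11 NAND w1 = 1 NAND 0 = 1

w0 = 1; w10 = 0; w12 = 1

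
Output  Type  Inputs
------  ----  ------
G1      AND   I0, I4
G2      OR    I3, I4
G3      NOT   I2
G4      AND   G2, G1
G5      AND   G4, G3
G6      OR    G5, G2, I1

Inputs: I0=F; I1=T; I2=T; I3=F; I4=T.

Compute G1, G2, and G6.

G1 = F, G2 = T, G6 = T

G1 = I0 AND I4 = F AND T = F
G2 = I3 OR I4 = F OR T = T
G3 = NOT I2 = NOT T = F
G4 = G2 AND G1 = T AND F = F
G5 = G4 AND G3 = F AND F = F
G6 = G5 OR G2 OR I1 = F OR T OR T = T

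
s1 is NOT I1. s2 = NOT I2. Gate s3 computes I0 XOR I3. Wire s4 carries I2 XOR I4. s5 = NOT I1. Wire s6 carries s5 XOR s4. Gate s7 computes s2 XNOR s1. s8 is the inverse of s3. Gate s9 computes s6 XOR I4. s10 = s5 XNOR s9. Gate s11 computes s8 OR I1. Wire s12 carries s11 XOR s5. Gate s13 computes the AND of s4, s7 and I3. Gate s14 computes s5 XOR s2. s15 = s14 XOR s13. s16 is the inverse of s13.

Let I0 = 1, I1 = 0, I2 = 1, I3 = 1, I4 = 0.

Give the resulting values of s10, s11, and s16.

s10 = 0  s11 = 1  s16 = 1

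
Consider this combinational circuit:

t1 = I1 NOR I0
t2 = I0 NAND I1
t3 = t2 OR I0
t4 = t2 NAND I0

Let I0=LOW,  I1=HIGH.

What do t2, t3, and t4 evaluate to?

t2 = I0 NAND I1 = LOW NAND HIGH = HIGH
t3 = t2 OR I0 = HIGH OR LOW = HIGH
t4 = t2 NAND I0 = HIGH NAND LOW = HIGH

t2 = HIGH, t3 = HIGH, t4 = HIGH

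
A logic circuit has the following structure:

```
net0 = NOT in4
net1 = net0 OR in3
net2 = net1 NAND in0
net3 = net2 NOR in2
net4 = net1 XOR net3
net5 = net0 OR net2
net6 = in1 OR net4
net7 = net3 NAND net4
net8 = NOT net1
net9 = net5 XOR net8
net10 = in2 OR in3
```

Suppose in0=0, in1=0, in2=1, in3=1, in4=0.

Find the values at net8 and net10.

net8 = 0; net10 = 1

net0 = NOT in4 = NOT 0 = 1
net1 = net0 OR in3 = 1 OR 1 = 1
net8 = NOT net1 = NOT 1 = 0
net10 = in2 OR in3 = 1 OR 1 = 1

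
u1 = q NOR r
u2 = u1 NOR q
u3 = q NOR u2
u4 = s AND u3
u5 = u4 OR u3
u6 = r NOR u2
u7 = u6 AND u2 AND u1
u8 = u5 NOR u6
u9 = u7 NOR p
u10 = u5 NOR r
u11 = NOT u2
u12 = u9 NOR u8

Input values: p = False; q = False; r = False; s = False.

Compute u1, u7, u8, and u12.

u1 = True  u7 = False  u8 = False  u12 = False

u1 = q NOR r = False NOR False = True
u2 = u1 NOR q = True NOR False = False
u3 = q NOR u2 = False NOR False = True
u4 = s AND u3 = False AND True = False
u5 = u4 OR u3 = False OR True = True
u6 = r NOR u2 = False NOR False = True
u7 = u6 AND u2 AND u1 = True AND False AND True = False
u8 = u5 NOR u6 = True NOR True = False
u9 = u7 NOR p = False NOR False = True
u12 = u9 NOR u8 = True NOR False = False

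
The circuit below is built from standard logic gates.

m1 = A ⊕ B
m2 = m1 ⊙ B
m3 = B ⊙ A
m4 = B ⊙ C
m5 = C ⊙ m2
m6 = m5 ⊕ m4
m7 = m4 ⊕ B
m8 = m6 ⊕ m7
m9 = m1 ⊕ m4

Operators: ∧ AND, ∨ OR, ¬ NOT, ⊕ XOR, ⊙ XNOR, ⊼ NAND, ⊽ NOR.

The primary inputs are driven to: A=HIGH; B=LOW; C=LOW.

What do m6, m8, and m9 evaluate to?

m1 = A XOR B = HIGH XOR LOW = HIGH
m2 = m1 XNOR B = HIGH XNOR LOW = LOW
m4 = B XNOR C = LOW XNOR LOW = HIGH
m5 = C XNOR m2 = LOW XNOR LOW = HIGH
m6 = m5 XOR m4 = HIGH XOR HIGH = LOW
m7 = m4 XOR B = HIGH XOR LOW = HIGH
m8 = m6 XOR m7 = LOW XOR HIGH = HIGH
m9 = m1 XOR m4 = HIGH XOR HIGH = LOW

m6 = LOW; m8 = HIGH; m9 = LOW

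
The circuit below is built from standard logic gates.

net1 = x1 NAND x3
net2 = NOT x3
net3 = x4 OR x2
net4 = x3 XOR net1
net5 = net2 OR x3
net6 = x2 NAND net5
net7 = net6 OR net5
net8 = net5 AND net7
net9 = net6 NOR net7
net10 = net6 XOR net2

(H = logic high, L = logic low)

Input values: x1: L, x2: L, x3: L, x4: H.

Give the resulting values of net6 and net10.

net2 = NOT x3 = NOT L = H
net5 = net2 OR x3 = H OR L = H
net6 = x2 NAND net5 = L NAND H = H
net10 = net6 XOR net2 = H XOR H = L

net6 = H; net10 = L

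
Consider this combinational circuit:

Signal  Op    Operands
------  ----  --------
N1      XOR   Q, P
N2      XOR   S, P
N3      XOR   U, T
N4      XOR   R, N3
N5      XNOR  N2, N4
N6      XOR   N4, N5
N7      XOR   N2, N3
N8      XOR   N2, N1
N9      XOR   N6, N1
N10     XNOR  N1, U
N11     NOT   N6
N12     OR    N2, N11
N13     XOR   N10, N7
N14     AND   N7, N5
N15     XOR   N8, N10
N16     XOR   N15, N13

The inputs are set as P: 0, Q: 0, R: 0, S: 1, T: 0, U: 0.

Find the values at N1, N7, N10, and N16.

N1 = 0  N7 = 1  N10 = 1  N16 = 0

N1 = Q XOR P = 0 XOR 0 = 0
N2 = S XOR P = 1 XOR 0 = 1
N3 = U XOR T = 0 XOR 0 = 0
N7 = N2 XOR N3 = 1 XOR 0 = 1
N8 = N2 XOR N1 = 1 XOR 0 = 1
N10 = N1 XNOR U = 0 XNOR 0 = 1
N13 = N10 XOR N7 = 1 XOR 1 = 0
N15 = N8 XOR N10 = 1 XOR 1 = 0
N16 = N15 XOR N13 = 0 XOR 0 = 0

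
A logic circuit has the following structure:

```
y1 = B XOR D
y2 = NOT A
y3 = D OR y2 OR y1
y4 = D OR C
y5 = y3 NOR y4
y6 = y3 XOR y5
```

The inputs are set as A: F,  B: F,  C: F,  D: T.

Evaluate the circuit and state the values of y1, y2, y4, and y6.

y1 = T; y2 = T; y4 = T; y6 = T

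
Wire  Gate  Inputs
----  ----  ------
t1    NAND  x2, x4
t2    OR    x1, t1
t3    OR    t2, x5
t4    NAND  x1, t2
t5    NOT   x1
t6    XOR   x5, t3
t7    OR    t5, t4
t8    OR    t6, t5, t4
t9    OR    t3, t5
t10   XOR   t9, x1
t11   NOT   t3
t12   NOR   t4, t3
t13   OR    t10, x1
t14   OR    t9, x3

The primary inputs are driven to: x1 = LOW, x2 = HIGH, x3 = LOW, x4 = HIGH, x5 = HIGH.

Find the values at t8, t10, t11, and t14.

t8 = HIGH, t10 = HIGH, t11 = LOW, t14 = HIGH

t1 = x2 NAND x4 = HIGH NAND HIGH = LOW
t2 = x1 OR t1 = LOW OR LOW = LOW
t3 = t2 OR x5 = LOW OR HIGH = HIGH
t4 = x1 NAND t2 = LOW NAND LOW = HIGH
t5 = NOT x1 = NOT LOW = HIGH
t6 = x5 XOR t3 = HIGH XOR HIGH = LOW
t8 = t6 OR t5 OR t4 = LOW OR HIGH OR HIGH = HIGH
t9 = t3 OR t5 = HIGH OR HIGH = HIGH
t10 = t9 XOR x1 = HIGH XOR LOW = HIGH
t11 = NOT t3 = NOT HIGH = LOW
t14 = t9 OR x3 = HIGH OR LOW = HIGH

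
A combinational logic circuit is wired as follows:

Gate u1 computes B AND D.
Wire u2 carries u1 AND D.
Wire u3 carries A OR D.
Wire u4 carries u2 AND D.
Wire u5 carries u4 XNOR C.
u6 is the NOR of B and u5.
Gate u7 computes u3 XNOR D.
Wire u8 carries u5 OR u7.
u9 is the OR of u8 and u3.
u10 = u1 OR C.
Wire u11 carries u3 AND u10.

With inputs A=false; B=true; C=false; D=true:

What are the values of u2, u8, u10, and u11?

u2 = true; u8 = true; u10 = true; u11 = true

u1 = B AND D = true AND true = true
u2 = u1 AND D = true AND true = true
u3 = A OR D = false OR true = true
u4 = u2 AND D = true AND true = true
u5 = u4 XNOR C = true XNOR false = false
u7 = u3 XNOR D = true XNOR true = true
u8 = u5 OR u7 = false OR true = true
u10 = u1 OR C = true OR false = true
u11 = u3 AND u10 = true AND true = true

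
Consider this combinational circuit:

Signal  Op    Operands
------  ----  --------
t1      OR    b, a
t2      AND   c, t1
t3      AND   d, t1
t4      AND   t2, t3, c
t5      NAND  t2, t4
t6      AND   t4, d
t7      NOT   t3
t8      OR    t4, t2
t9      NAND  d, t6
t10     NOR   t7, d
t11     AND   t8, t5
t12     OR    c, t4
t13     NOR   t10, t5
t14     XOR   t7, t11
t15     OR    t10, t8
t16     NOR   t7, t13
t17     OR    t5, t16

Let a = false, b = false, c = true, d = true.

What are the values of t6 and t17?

t1 = b OR a = false OR false = false
t2 = c AND t1 = true AND false = false
t3 = d AND t1 = true AND false = false
t4 = t2 AND t3 AND c = false AND false AND true = false
t5 = t2 NAND t4 = false NAND false = true
t6 = t4 AND d = false AND true = false
t7 = NOT t3 = NOT false = true
t10 = t7 NOR d = true NOR true = false
t13 = t10 NOR t5 = false NOR true = false
t16 = t7 NOR t13 = true NOR false = false
t17 = t5 OR t16 = true OR false = true

t6 = false  t17 = true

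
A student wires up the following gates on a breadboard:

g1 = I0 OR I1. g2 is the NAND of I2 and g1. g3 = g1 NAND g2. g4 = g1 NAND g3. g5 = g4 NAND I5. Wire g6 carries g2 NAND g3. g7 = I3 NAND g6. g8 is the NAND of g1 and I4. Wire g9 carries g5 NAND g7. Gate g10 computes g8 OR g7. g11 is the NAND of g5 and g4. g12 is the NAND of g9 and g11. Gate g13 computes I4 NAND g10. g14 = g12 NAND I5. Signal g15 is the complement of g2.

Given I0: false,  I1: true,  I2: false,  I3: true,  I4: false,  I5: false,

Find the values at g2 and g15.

g1 = I0 OR I1 = false OR true = true
g2 = I2 NAND g1 = false NAND true = true
g15 = NOT g2 = NOT true = false

g2 = true, g15 = false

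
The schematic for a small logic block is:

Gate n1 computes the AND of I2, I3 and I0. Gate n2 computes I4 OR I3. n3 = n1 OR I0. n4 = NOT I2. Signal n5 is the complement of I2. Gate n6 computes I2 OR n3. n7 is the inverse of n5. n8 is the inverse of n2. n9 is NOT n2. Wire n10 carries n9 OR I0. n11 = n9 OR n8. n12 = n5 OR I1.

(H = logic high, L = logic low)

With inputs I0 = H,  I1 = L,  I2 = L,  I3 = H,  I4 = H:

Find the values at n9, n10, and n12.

n2 = I4 OR I3 = H OR H = H
n5 = NOT I2 = NOT L = H
n9 = NOT n2 = NOT H = L
n10 = n9 OR I0 = L OR H = H
n12 = n5 OR I1 = H OR L = H

n9 = L, n10 = H, n12 = H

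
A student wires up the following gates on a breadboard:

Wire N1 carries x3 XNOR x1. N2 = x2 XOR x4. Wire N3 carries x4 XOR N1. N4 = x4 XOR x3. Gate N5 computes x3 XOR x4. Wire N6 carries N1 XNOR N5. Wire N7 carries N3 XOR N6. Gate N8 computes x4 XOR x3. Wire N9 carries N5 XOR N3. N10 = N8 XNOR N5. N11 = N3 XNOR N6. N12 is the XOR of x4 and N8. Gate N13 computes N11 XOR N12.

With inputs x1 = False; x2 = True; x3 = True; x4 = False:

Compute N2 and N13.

N2 = True; N13 = False

N1 = x3 XNOR x1 = True XNOR False = False
N2 = x2 XOR x4 = True XOR False = True
N3 = x4 XOR N1 = False XOR False = False
N5 = x3 XOR x4 = True XOR False = True
N6 = N1 XNOR N5 = False XNOR True = False
N8 = x4 XOR x3 = False XOR True = True
N11 = N3 XNOR N6 = False XNOR False = True
N12 = x4 XOR N8 = False XOR True = True
N13 = N11 XOR N12 = True XOR True = False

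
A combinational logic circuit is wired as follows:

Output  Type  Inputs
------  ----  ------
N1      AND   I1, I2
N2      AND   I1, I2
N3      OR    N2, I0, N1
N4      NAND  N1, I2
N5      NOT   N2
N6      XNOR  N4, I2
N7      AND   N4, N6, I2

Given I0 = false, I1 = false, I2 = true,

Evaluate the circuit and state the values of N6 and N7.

N6 = true, N7 = true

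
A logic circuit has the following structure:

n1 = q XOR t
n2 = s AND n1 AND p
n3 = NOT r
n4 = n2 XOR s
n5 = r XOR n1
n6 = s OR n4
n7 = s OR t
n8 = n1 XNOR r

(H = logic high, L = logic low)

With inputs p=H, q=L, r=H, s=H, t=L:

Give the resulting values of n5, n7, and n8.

n1 = q XOR t = L XOR L = L
n5 = r XOR n1 = H XOR L = H
n7 = s OR t = H OR L = H
n8 = n1 XNOR r = L XNOR H = L

n5 = H; n7 = H; n8 = L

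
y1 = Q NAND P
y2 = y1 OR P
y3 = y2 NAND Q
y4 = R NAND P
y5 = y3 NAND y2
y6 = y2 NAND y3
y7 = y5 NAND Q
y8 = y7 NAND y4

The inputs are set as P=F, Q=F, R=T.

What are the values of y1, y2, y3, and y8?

y1 = Q NAND P = F NAND F = T
y2 = y1 OR P = T OR F = T
y3 = y2 NAND Q = T NAND F = T
y4 = R NAND P = T NAND F = T
y5 = y3 NAND y2 = T NAND T = F
y7 = y5 NAND Q = F NAND F = T
y8 = y7 NAND y4 = T NAND T = F

y1 = T  y2 = T  y3 = T  y8 = F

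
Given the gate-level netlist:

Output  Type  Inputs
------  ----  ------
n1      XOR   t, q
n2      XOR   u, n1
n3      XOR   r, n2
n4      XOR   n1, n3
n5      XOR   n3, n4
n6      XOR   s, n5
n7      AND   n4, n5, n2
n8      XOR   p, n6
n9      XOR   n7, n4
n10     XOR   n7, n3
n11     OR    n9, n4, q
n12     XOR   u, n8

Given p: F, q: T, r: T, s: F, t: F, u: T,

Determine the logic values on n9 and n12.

n9 = F  n12 = F

n1 = t XOR q = F XOR T = T
n2 = u XOR n1 = T XOR T = F
n3 = r XOR n2 = T XOR F = T
n4 = n1 XOR n3 = T XOR T = F
n5 = n3 XOR n4 = T XOR F = T
n6 = s XOR n5 = F XOR T = T
n7 = n4 AND n5 AND n2 = F AND T AND F = F
n8 = p XOR n6 = F XOR T = T
n9 = n7 XOR n4 = F XOR F = F
n12 = u XOR n8 = T XOR T = F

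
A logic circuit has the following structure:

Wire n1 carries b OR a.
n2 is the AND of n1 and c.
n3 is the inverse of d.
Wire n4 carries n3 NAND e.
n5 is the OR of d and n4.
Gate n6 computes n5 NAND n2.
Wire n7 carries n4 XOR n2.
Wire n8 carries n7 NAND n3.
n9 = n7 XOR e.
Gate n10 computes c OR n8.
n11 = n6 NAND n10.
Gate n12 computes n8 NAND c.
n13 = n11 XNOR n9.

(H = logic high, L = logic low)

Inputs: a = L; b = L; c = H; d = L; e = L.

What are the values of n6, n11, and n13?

n1 = b OR a = L OR L = L
n2 = n1 AND c = L AND H = L
n3 = NOT d = NOT L = H
n4 = n3 NAND e = H NAND L = H
n5 = d OR n4 = L OR H = H
n6 = n5 NAND n2 = H NAND L = H
n7 = n4 XOR n2 = H XOR L = H
n8 = n7 NAND n3 = H NAND H = L
n9 = n7 XOR e = H XOR L = H
n10 = c OR n8 = H OR L = H
n11 = n6 NAND n10 = H NAND H = L
n13 = n11 XNOR n9 = L XNOR H = L

n6 = H  n11 = L  n13 = L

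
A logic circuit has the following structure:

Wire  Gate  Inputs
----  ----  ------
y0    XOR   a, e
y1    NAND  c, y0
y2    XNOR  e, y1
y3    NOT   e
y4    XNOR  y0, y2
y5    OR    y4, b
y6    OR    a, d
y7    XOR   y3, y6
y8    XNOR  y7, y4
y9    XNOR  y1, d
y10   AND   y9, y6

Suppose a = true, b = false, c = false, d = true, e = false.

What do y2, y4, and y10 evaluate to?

y0 = a XOR e = true XOR false = true
y1 = c NAND y0 = false NAND true = true
y2 = e XNOR y1 = false XNOR true = false
y4 = y0 XNOR y2 = true XNOR false = false
y6 = a OR d = true OR true = true
y9 = y1 XNOR d = true XNOR true = true
y10 = y9 AND y6 = true AND true = true

y2 = false; y4 = false; y10 = true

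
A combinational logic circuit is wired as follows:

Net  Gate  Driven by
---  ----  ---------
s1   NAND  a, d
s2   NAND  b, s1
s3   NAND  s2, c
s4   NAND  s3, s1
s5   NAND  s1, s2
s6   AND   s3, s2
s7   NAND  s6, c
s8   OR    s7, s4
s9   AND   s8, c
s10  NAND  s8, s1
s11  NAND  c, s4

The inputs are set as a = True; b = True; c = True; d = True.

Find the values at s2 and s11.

s1 = a NAND d = True NAND True = False
s2 = b NAND s1 = True NAND False = True
s3 = s2 NAND c = True NAND True = False
s4 = s3 NAND s1 = False NAND False = True
s11 = c NAND s4 = True NAND True = False

s2 = True  s11 = False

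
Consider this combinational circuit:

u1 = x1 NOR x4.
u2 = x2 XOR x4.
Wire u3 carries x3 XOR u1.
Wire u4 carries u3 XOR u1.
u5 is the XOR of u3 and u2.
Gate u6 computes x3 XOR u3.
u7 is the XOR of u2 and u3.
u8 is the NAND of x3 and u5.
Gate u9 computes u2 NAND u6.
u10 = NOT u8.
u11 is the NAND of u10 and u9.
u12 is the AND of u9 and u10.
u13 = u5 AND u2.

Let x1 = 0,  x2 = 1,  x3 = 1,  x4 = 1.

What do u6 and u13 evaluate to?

u6 = 0; u13 = 0

u1 = x1 NOR x4 = 0 NOR 1 = 0
u2 = x2 XOR x4 = 1 XOR 1 = 0
u3 = x3 XOR u1 = 1 XOR 0 = 1
u5 = u3 XOR u2 = 1 XOR 0 = 1
u6 = x3 XOR u3 = 1 XOR 1 = 0
u13 = u5 AND u2 = 1 AND 0 = 0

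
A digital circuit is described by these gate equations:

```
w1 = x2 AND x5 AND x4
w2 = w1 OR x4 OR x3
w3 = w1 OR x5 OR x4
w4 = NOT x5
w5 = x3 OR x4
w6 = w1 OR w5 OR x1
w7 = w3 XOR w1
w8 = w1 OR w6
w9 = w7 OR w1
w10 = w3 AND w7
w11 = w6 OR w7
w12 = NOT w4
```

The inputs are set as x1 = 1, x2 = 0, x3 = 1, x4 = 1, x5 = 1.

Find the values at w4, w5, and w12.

w4 = NOT x5 = NOT 1 = 0
w5 = x3 OR x4 = 1 OR 1 = 1
w12 = NOT w4 = NOT 0 = 1

w4 = 0, w5 = 1, w12 = 1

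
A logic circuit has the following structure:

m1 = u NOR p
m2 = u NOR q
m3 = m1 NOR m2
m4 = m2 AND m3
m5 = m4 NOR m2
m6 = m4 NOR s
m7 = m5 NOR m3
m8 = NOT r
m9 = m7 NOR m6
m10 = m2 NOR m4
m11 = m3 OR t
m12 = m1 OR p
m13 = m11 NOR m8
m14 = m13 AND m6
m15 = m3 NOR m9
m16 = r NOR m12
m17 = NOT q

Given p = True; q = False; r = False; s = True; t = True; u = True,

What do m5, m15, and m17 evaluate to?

m5 = True  m15 = False  m17 = True

m1 = u NOR p = True NOR True = False
m2 = u NOR q = True NOR False = False
m3 = m1 NOR m2 = False NOR False = True
m4 = m2 AND m3 = False AND True = False
m5 = m4 NOR m2 = False NOR False = True
m6 = m4 NOR s = False NOR True = False
m7 = m5 NOR m3 = True NOR True = False
m9 = m7 NOR m6 = False NOR False = True
m15 = m3 NOR m9 = True NOR True = False
m17 = NOT q = NOT False = True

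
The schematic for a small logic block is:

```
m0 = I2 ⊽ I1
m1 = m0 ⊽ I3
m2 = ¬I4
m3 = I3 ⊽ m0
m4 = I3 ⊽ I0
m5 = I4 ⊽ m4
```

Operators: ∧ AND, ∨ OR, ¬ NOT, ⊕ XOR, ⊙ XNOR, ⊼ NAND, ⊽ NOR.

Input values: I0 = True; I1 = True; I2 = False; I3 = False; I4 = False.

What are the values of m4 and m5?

m4 = I3 NOR I0 = False NOR True = False
m5 = I4 NOR m4 = False NOR False = True

m4 = False  m5 = True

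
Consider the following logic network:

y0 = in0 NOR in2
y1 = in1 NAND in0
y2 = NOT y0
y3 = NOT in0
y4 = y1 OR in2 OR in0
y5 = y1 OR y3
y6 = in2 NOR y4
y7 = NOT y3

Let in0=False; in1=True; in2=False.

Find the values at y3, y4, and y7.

y1 = in1 NAND in0 = True NAND False = True
y3 = NOT in0 = NOT False = True
y4 = y1 OR in2 OR in0 = True OR False OR False = True
y7 = NOT y3 = NOT True = False

y3 = True; y4 = True; y7 = False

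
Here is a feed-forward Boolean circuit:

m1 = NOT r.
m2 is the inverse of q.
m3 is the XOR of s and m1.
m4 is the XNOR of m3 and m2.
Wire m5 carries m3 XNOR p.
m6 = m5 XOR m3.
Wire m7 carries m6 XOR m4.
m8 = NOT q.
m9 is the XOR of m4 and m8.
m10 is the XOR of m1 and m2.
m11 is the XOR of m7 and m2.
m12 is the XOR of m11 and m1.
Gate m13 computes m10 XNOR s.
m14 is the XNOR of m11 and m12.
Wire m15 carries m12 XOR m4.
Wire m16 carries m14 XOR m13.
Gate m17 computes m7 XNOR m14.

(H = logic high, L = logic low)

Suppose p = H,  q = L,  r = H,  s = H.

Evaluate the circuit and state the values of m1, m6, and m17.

m1 = L, m6 = L, m17 = H

m1 = NOT r = NOT H = L
m2 = NOT q = NOT L = H
m3 = s XOR m1 = H XOR L = H
m4 = m3 XNOR m2 = H XNOR H = H
m5 = m3 XNOR p = H XNOR H = H
m6 = m5 XOR m3 = H XOR H = L
m7 = m6 XOR m4 = L XOR H = H
m11 = m7 XOR m2 = H XOR H = L
m12 = m11 XOR m1 = L XOR L = L
m14 = m11 XNOR m12 = L XNOR L = H
m17 = m7 XNOR m14 = H XNOR H = H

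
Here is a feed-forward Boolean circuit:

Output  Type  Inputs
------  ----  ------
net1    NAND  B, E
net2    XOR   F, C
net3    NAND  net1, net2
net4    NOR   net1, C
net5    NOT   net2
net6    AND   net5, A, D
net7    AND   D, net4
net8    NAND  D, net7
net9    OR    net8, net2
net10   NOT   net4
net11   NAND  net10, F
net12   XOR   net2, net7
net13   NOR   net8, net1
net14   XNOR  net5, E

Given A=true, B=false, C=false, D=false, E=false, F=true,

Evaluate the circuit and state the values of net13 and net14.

net13 = false, net14 = true

net1 = B NAND E = false NAND false = true
net2 = F XOR C = true XOR false = true
net4 = net1 NOR C = true NOR false = false
net5 = NOT net2 = NOT true = false
net7 = D AND net4 = false AND false = false
net8 = D NAND net7 = false NAND false = true
net13 = net8 NOR net1 = true NOR true = false
net14 = net5 XNOR E = false XNOR false = true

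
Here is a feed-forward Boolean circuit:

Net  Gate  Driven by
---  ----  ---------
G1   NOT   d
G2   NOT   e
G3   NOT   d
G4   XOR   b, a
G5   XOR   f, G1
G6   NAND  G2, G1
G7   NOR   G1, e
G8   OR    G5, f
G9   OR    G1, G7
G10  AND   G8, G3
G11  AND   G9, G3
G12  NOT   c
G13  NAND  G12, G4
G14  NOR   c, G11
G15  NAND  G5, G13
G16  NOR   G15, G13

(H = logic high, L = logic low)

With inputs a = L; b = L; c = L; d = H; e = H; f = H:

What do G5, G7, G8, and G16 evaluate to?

G5 = H  G7 = L  G8 = H  G16 = L

G1 = NOT d = NOT H = L
G4 = b XOR a = L XOR L = L
G5 = f XOR G1 = H XOR L = H
G7 = G1 NOR e = L NOR H = L
G8 = G5 OR f = H OR H = H
G12 = NOT c = NOT L = H
G13 = G12 NAND G4 = H NAND L = H
G15 = G5 NAND G13 = H NAND H = L
G16 = G15 NOR G13 = L NOR H = L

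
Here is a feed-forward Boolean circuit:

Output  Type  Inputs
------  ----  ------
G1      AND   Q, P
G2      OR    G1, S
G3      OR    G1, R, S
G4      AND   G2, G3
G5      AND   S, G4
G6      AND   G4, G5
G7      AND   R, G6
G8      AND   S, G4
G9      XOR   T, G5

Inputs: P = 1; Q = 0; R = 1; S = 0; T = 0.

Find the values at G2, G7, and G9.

G2 = 0  G7 = 0  G9 = 0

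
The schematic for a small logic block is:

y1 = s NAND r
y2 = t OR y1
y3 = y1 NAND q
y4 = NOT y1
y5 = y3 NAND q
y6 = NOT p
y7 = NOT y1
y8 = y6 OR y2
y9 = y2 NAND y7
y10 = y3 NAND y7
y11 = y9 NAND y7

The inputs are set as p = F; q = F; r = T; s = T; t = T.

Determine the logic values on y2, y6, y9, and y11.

y1 = s NAND r = T NAND T = F
y2 = t OR y1 = T OR F = T
y6 = NOT p = NOT F = T
y7 = NOT y1 = NOT F = T
y9 = y2 NAND y7 = T NAND T = F
y11 = y9 NAND y7 = F NAND T = T

y2 = T; y6 = T; y9 = F; y11 = T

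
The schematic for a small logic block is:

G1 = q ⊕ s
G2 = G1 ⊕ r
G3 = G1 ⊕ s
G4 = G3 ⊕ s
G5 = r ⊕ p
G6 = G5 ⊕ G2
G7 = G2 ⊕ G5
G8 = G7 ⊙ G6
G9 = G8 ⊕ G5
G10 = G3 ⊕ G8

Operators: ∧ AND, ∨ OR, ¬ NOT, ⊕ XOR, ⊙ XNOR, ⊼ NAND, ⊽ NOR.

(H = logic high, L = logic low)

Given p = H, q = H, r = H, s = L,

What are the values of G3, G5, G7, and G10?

G3 = H; G5 = L; G7 = L; G10 = L

G1 = q XOR s = H XOR L = H
G2 = G1 XOR r = H XOR H = L
G3 = G1 XOR s = H XOR L = H
G5 = r XOR p = H XOR H = L
G6 = G5 XOR G2 = L XOR L = L
G7 = G2 XOR G5 = L XOR L = L
G8 = G7 XNOR G6 = L XNOR L = H
G10 = G3 XOR G8 = H XOR H = L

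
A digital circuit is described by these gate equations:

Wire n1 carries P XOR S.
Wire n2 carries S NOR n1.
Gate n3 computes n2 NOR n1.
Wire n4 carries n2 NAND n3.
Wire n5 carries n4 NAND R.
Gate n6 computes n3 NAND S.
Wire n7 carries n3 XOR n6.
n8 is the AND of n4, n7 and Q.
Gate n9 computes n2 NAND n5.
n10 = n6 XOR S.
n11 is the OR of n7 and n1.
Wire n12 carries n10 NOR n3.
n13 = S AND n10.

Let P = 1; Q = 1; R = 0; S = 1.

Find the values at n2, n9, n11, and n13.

n1 = P XOR S = 1 XOR 1 = 0
n2 = S NOR n1 = 1 NOR 0 = 0
n3 = n2 NOR n1 = 0 NOR 0 = 1
n4 = n2 NAND n3 = 0 NAND 1 = 1
n5 = n4 NAND R = 1 NAND 0 = 1
n6 = n3 NAND S = 1 NAND 1 = 0
n7 = n3 XOR n6 = 1 XOR 0 = 1
n9 = n2 NAND n5 = 0 NAND 1 = 1
n10 = n6 XOR S = 0 XOR 1 = 1
n11 = n7 OR n1 = 1 OR 0 = 1
n13 = S AND n10 = 1 AND 1 = 1

n2 = 0, n9 = 1, n11 = 1, n13 = 1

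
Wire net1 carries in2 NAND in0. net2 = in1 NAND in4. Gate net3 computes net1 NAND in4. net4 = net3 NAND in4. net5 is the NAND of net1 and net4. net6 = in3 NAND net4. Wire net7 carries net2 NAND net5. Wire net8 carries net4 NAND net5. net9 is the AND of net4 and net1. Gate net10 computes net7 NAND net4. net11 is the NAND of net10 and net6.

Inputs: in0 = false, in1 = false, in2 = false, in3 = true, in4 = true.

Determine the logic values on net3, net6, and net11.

net1 = in2 NAND in0 = false NAND false = true
net2 = in1 NAND in4 = false NAND true = true
net3 = net1 NAND in4 = true NAND true = false
net4 = net3 NAND in4 = false NAND true = true
net5 = net1 NAND net4 = true NAND true = false
net6 = in3 NAND net4 = true NAND true = false
net7 = net2 NAND net5 = true NAND false = true
net10 = net7 NAND net4 = true NAND true = false
net11 = net10 NAND net6 = false NAND false = true

net3 = false, net6 = false, net11 = true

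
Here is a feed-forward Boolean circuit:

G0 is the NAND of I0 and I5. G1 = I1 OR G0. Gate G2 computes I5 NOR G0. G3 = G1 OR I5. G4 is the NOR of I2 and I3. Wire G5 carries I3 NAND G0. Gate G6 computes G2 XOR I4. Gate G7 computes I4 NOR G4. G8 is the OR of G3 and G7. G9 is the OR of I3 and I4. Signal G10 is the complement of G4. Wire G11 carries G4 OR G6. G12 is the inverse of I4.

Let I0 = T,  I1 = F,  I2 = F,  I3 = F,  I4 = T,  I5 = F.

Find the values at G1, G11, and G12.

G1 = T; G11 = T; G12 = F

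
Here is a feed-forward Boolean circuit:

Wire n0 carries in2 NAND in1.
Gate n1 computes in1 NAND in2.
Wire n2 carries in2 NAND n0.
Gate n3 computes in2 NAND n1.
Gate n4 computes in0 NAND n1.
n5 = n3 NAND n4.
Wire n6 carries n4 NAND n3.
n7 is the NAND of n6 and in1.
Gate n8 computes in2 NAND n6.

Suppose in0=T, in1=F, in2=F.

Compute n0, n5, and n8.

n0 = in2 NAND in1 = F NAND F = T
n1 = in1 NAND in2 = F NAND F = T
n3 = in2 NAND n1 = F NAND T = T
n4 = in0 NAND n1 = T NAND T = F
n5 = n3 NAND n4 = T NAND F = T
n6 = n4 NAND n3 = F NAND T = T
n8 = in2 NAND n6 = F NAND T = T

n0 = T, n5 = T, n8 = T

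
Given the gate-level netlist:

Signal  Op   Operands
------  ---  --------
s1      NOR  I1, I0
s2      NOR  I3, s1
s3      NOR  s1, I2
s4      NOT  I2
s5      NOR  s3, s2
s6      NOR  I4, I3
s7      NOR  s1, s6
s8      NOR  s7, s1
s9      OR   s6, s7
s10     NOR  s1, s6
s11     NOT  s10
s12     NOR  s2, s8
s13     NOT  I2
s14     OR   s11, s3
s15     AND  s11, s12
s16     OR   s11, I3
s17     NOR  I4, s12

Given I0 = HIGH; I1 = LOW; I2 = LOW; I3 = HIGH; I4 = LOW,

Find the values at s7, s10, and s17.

s1 = I1 NOR I0 = LOW NOR HIGH = LOW
s2 = I3 NOR s1 = HIGH NOR LOW = LOW
s6 = I4 NOR I3 = LOW NOR HIGH = LOW
s7 = s1 NOR s6 = LOW NOR LOW = HIGH
s8 = s7 NOR s1 = HIGH NOR LOW = LOW
s10 = s1 NOR s6 = LOW NOR LOW = HIGH
s12 = s2 NOR s8 = LOW NOR LOW = HIGH
s17 = I4 NOR s12 = LOW NOR HIGH = LOW

s7 = HIGH; s10 = HIGH; s17 = LOW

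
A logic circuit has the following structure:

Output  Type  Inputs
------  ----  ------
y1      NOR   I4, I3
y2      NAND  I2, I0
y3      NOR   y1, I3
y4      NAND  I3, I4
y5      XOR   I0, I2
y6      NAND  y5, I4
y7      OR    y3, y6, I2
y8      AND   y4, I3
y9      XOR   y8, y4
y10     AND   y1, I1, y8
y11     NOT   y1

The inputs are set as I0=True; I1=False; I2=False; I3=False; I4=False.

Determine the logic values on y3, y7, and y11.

y1 = I4 NOR I3 = False NOR False = True
y3 = y1 NOR I3 = True NOR False = False
y5 = I0 XOR I2 = True XOR False = True
y6 = y5 NAND I4 = True NAND False = True
y7 = y3 OR y6 OR I2 = False OR True OR False = True
y11 = NOT y1 = NOT True = False

y3 = False; y7 = True; y11 = False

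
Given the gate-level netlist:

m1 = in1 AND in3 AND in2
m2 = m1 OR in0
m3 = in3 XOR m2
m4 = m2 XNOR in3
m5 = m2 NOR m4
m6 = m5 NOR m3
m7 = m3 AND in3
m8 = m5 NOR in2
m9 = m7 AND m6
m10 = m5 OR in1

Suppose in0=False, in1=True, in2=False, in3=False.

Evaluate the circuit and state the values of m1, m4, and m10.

m1 = in1 AND in3 AND in2 = True AND False AND False = False
m2 = m1 OR in0 = False OR False = False
m4 = m2 XNOR in3 = False XNOR False = True
m5 = m2 NOR m4 = False NOR True = False
m10 = m5 OR in1 = False OR True = True

m1 = False, m4 = True, m10 = True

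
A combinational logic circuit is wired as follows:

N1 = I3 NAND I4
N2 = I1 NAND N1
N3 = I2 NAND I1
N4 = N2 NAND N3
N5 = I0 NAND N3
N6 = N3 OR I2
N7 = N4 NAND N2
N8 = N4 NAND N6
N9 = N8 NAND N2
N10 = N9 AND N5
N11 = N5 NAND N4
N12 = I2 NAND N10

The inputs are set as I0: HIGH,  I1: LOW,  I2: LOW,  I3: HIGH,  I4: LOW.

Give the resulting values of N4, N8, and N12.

N4 = LOW; N8 = HIGH; N12 = HIGH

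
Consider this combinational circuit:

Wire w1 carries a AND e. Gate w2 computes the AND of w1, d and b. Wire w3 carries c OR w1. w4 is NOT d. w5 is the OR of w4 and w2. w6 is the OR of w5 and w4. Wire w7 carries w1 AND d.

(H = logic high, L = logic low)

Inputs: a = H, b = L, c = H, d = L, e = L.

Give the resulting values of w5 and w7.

w1 = a AND e = H AND L = L
w2 = w1 AND d AND b = L AND L AND L = L
w4 = NOT d = NOT L = H
w5 = w4 OR w2 = H OR L = H
w7 = w1 AND d = L AND L = L

w5 = H; w7 = L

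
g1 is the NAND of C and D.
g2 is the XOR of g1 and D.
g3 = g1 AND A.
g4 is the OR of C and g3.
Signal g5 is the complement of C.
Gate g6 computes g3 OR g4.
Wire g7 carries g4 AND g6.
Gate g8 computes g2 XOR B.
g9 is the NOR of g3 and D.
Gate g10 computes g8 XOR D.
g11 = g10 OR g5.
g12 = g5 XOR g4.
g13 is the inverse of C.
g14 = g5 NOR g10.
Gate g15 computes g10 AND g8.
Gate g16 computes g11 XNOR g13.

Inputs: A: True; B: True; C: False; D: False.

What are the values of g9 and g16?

g9 = False; g16 = True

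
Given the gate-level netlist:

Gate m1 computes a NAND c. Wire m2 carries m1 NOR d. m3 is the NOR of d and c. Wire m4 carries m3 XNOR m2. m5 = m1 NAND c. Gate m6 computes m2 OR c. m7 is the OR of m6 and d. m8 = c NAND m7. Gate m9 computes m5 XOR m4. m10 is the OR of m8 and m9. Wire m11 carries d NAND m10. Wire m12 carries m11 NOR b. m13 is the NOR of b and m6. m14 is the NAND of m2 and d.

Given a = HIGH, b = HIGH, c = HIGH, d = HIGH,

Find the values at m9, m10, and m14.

m1 = a NAND c = HIGH NAND HIGH = LOW
m2 = m1 NOR d = LOW NOR HIGH = LOW
m3 = d NOR c = HIGH NOR HIGH = LOW
m4 = m3 XNOR m2 = LOW XNOR LOW = HIGH
m5 = m1 NAND c = LOW NAND HIGH = HIGH
m6 = m2 OR c = LOW OR HIGH = HIGH
m7 = m6 OR d = HIGH OR HIGH = HIGH
m8 = c NAND m7 = HIGH NAND HIGH = LOW
m9 = m5 XOR m4 = HIGH XOR HIGH = LOW
m10 = m8 OR m9 = LOW OR LOW = LOW
m14 = m2 NAND d = LOW NAND HIGH = HIGH

m9 = LOW, m10 = LOW, m14 = HIGH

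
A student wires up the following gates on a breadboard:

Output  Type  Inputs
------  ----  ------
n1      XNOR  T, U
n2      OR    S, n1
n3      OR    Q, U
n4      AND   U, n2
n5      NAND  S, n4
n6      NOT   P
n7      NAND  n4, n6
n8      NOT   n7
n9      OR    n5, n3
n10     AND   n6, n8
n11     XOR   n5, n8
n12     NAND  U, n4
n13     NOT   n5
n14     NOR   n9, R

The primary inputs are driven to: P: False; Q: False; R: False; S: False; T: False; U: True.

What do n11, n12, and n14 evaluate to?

n11 = True  n12 = True  n14 = False

n1 = T XNOR U = False XNOR True = False
n2 = S OR n1 = False OR False = False
n3 = Q OR U = False OR True = True
n4 = U AND n2 = True AND False = False
n5 = S NAND n4 = False NAND False = True
n6 = NOT P = NOT False = True
n7 = n4 NAND n6 = False NAND True = True
n8 = NOT n7 = NOT True = False
n9 = n5 OR n3 = True OR True = True
n11 = n5 XOR n8 = True XOR False = True
n12 = U NAND n4 = True NAND False = True
n14 = n9 NOR R = True NOR False = False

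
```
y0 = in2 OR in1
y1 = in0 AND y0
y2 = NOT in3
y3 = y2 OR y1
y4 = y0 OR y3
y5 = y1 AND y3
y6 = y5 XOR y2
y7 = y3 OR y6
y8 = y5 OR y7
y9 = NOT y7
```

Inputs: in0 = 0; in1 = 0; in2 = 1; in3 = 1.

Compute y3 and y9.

y0 = in2 OR in1 = 1 OR 0 = 1
y1 = in0 AND y0 = 0 AND 1 = 0
y2 = NOT in3 = NOT 1 = 0
y3 = y2 OR y1 = 0 OR 0 = 0
y5 = y1 AND y3 = 0 AND 0 = 0
y6 = y5 XOR y2 = 0 XOR 0 = 0
y7 = y3 OR y6 = 0 OR 0 = 0
y9 = NOT y7 = NOT 0 = 1

y3 = 0; y9 = 1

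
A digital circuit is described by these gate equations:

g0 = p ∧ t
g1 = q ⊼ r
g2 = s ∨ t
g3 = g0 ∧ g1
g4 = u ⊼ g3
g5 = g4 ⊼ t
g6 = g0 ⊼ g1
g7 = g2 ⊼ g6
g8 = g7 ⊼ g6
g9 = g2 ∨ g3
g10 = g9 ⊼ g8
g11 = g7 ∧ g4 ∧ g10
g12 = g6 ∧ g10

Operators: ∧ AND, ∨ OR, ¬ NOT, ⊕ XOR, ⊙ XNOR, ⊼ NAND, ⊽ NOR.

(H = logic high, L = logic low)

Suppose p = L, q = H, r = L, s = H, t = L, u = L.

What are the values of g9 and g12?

g9 = H; g12 = L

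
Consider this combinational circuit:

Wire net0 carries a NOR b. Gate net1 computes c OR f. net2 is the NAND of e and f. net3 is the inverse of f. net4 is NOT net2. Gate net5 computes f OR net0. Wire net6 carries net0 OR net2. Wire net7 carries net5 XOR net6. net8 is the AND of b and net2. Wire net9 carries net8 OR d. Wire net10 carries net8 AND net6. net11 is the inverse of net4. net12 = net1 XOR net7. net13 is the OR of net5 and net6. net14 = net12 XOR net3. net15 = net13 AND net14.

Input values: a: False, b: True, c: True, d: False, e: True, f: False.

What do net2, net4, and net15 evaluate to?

net2 = True; net4 = False; net15 = True

net0 = a NOR b = False NOR True = False
net1 = c OR f = True OR False = True
net2 = e NAND f = True NAND False = True
net3 = NOT f = NOT False = True
net4 = NOT net2 = NOT True = False
net5 = f OR net0 = False OR False = False
net6 = net0 OR net2 = False OR True = True
net7 = net5 XOR net6 = False XOR True = True
net12 = net1 XOR net7 = True XOR True = False
net13 = net5 OR net6 = False OR True = True
net14 = net12 XOR net3 = False XOR True = True
net15 = net13 AND net14 = True AND True = True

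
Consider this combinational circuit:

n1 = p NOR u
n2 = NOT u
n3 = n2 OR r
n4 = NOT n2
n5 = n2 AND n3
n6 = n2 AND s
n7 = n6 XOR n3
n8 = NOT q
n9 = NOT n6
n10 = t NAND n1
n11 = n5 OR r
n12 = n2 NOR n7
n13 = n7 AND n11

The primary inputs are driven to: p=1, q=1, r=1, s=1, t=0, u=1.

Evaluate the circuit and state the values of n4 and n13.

n4 = 1, n13 = 1

n2 = NOT u = NOT 1 = 0
n3 = n2 OR r = 0 OR 1 = 1
n4 = NOT n2 = NOT 0 = 1
n5 = n2 AND n3 = 0 AND 1 = 0
n6 = n2 AND s = 0 AND 1 = 0
n7 = n6 XOR n3 = 0 XOR 1 = 1
n11 = n5 OR r = 0 OR 1 = 1
n13 = n7 AND n11 = 1 AND 1 = 1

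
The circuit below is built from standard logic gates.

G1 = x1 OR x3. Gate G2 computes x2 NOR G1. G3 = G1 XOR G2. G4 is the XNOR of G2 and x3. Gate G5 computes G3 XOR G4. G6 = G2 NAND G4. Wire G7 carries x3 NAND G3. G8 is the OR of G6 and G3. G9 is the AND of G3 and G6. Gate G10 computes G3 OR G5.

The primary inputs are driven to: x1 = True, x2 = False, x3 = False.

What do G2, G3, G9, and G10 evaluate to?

G1 = x1 OR x3 = True OR False = True
G2 = x2 NOR G1 = False NOR True = False
G3 = G1 XOR G2 = True XOR False = True
G4 = G2 XNOR x3 = False XNOR False = True
G5 = G3 XOR G4 = True XOR True = False
G6 = G2 NAND G4 = False NAND True = True
G9 = G3 AND G6 = True AND True = True
G10 = G3 OR G5 = True OR False = True

G2 = False, G3 = True, G9 = True, G10 = True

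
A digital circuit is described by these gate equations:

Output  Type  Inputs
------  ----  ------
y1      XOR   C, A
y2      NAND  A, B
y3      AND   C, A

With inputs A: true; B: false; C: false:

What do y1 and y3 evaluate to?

y1 = true, y3 = false

y1 = C XOR A = false XOR true = true
y3 = C AND A = false AND true = false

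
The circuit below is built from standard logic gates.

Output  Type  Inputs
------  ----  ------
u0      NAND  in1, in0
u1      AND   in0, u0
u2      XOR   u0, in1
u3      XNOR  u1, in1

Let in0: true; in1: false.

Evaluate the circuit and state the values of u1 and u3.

u1 = true, u3 = false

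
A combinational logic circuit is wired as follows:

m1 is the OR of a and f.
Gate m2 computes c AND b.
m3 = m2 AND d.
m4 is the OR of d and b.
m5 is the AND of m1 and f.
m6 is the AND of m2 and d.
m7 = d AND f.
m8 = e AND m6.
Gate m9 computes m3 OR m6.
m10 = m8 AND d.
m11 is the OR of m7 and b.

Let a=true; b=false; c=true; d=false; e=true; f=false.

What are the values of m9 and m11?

m9 = false, m11 = false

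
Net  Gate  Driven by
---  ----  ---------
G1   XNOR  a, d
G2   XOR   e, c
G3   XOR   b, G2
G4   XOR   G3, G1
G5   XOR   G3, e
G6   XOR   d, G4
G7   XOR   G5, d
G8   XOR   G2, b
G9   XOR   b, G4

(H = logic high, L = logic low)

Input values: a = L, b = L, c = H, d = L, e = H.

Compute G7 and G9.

G7 = H; G9 = H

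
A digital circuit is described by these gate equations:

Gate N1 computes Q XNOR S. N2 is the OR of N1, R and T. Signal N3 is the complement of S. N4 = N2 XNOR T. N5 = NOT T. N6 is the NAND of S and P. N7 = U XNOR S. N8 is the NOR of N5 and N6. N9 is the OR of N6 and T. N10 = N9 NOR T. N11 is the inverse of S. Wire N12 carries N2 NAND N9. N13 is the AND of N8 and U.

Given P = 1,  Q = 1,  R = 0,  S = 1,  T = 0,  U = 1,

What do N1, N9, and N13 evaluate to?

N1 = Q XNOR S = 1 XNOR 1 = 1
N5 = NOT T = NOT 0 = 1
N6 = S NAND P = 1 NAND 1 = 0
N8 = N5 NOR N6 = 1 NOR 0 = 0
N9 = N6 OR T = 0 OR 0 = 0
N13 = N8 AND U = 0 AND 1 = 0

N1 = 1  N9 = 0  N13 = 0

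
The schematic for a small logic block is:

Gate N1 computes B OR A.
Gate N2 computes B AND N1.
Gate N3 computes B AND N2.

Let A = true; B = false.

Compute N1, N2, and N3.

N1 = B OR A = false OR true = true
N2 = B AND N1 = false AND true = false
N3 = B AND N2 = false AND false = false

N1 = true, N2 = false, N3 = false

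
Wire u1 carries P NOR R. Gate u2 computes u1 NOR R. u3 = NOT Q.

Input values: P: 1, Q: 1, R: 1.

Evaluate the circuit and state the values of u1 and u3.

u1 = 0; u3 = 0

u1 = P NOR R = 1 NOR 1 = 0
u3 = NOT Q = NOT 1 = 0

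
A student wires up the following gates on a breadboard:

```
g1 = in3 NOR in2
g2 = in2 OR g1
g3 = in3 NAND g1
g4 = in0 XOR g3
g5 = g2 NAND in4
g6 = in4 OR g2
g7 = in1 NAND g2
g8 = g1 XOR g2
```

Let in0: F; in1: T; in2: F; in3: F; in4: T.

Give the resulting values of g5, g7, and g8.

g1 = in3 NOR in2 = F NOR F = T
g2 = in2 OR g1 = F OR T = T
g5 = g2 NAND in4 = T NAND T = F
g7 = in1 NAND g2 = T NAND T = F
g8 = g1 XOR g2 = T XOR T = F

g5 = F; g7 = F; g8 = F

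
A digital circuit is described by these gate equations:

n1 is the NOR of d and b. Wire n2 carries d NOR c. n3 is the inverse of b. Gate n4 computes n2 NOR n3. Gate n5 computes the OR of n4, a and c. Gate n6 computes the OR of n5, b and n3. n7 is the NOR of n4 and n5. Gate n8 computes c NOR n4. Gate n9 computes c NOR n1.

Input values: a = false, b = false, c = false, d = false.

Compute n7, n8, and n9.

n1 = d NOR b = false NOR false = true
n2 = d NOR c = false NOR false = true
n3 = NOT b = NOT false = true
n4 = n2 NOR n3 = true NOR true = false
n5 = n4 OR a OR c = false OR false OR false = false
n7 = n4 NOR n5 = false NOR false = true
n8 = c NOR n4 = false NOR false = true
n9 = c NOR n1 = false NOR true = false

n7 = true, n8 = true, n9 = false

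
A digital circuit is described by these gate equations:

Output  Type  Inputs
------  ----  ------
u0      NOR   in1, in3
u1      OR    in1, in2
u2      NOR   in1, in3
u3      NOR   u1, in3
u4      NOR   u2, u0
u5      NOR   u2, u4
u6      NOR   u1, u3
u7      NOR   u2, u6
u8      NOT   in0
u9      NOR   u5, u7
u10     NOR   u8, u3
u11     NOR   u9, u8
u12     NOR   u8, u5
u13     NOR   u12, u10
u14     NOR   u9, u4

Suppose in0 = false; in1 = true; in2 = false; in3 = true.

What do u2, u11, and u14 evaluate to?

u2 = false, u11 = false, u14 = false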